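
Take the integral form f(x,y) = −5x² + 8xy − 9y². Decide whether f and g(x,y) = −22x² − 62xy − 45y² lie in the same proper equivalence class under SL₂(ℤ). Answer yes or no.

D₁ = -116, D₂ = -116
f is negative-definite; reduce −f:
−f: translate: b→2 (≡-8 mod 10), so (5,-8,9)→(5,2,6)
−f: reduced (well bottom): (5,2,6) with a≤c, −a<b≤a
flip sign back: reduced form of f is (-5,-2,-6)
g is negative-definite; reduce −g:
−g: translate: b→18 (≡62 mod 44), so (22,62,45)→(22,18,5)
−g: flip: (22,18,5)→(5,-18,22)
−g: translate: b→2 (≡-18 mod 10), so (5,-18,22)→(5,2,6)
−g: reduced (well bottom): (5,2,6) with a≤c, −a<b≤a
flip sign back: reduced form of g is (-5,-2,-6)
reduced forms (-5, -2, -6) vs (-5, -2, -6) ⇒ equivalent

yes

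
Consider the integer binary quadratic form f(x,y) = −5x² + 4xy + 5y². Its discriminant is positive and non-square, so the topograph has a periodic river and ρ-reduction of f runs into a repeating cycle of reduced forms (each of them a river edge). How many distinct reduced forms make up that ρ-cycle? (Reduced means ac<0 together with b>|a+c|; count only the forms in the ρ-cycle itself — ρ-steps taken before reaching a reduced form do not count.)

D = 116, ⌊√D⌋ = 10
river: ρ → (5,6,-4)
river: ρ → (-4,10,1)
river: ρ → (1,10,-4)
river: ρ → (-4,6,5)
river: ρ → (5,4,-5)
river: ρ → (-5,6,4)
river: ρ → (4,10,-1)
river: ρ → (-1,10,4)
river: ρ → (4,6,-5)
river: ρ → (-5,4,5)
ρ-cycle length = 10 (tail of 0 descent steps not counted)

10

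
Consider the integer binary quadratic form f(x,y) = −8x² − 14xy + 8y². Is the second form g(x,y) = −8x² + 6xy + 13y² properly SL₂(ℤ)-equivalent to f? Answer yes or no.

D₁ = 452, D₂ = 452
river cycle of f (length 14): (8, 14, -8), (-8, 18, 4), (4, 14, -16), (-16, 18, 2), (2, 18, -16), (-16, 14, 4), (4, 18, -8), (-8, 14, 8), (8, 18, -4), (-4, 14, 16), … (4 more)
river cycle of g (length 18): (13, 20, -1), (-1, 20, 13), (13, 6, -8), (-8, 10, 11), (11, 12, -7), (-7, 16, 7), (7, 12, -11), (-11, 10, 8), (8, 6, -13), (-13, 20, 1), … (8 more)
cycles differ ⇒ inequivalent

no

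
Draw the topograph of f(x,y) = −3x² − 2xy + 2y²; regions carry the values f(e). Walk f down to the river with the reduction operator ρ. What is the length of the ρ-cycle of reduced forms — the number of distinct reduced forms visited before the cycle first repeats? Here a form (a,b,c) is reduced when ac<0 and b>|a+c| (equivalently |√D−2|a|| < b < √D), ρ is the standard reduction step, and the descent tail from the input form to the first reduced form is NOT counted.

D = 28, ⌊√D⌋ = 5
descent: ρ → (2,2,-3)  [lands on river]
river: ρ → (-3,4,1)
river: ρ → (1,4,-3)
river: ρ → (-3,2,2)
ρ-cycle length = 4 (tail of 1 descent step not counted)

4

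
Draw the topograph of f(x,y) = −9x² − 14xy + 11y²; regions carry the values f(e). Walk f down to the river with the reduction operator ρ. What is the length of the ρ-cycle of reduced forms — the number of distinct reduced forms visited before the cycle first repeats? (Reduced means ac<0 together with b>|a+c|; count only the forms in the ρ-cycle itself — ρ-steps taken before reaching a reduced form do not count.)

D = 592, ⌊√D⌋ = 24
descent: ρ → (11,14,-9)  [lands on river]
river: ρ → (-9,22,3)
river: ρ → (3,20,-16)
river: ρ → (-16,12,7)
river: ρ → (7,16,-12)
river: ρ → (-12,8,11)
ρ-cycle length = 6 (tail of 1 descent step not counted)

6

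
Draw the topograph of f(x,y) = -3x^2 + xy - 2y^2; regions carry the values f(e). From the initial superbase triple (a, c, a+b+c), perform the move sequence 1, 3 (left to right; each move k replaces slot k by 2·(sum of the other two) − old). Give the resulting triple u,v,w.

start (-3,-2,-4) = (f(1,0),f(0,1),f(1,1))
replace slot 1: 2·((-2)+(-4)) − (-3) = -9 → (-9,-2,-4)
replace slot 3: 2·((-9)+(-2)) − (-4) = -18 → (-9,-2,-18)

-9,-2,-18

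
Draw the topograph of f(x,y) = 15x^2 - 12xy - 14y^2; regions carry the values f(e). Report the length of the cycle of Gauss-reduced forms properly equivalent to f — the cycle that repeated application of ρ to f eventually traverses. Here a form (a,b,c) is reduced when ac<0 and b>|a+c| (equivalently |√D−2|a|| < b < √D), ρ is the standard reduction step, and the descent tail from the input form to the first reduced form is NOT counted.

D = 984, ⌊√D⌋ = 31
descent: ρ → (-14,12,15)  [lands on river]
river: ρ → (15,18,-11)
river: ρ → (-11,26,7)
river: ρ → (7,30,-3)
river: ρ → (-3,30,7)
river: ρ → (7,26,-11)
river: ρ → (-11,18,15)
river: ρ → (15,12,-14)
river: ρ → (-14,16,13)
river: ρ → (13,10,-17)
river: ρ → (-17,24,6)
river: ρ → (6,24,-17)
river: ρ → (-17,10,13)
river: ρ → (13,16,-14)
ρ-cycle length = 14 (tail of 1 descent step not counted)

14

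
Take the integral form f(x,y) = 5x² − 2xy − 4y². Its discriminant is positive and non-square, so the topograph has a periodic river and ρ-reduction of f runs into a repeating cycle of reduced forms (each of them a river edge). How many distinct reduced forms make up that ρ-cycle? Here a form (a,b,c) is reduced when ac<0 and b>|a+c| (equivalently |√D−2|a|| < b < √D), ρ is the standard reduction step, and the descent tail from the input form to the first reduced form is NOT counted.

D = 84, ⌊√D⌋ = 9
descent: ρ → (-4,2,5)  [lands on river]
river: ρ → (5,8,-1)
river: ρ → (-1,8,5)
river: ρ → (5,2,-4)
river: ρ → (-4,6,3)
river: ρ → (3,6,-4)
ρ-cycle length = 6 (tail of 1 descent step not counted)

6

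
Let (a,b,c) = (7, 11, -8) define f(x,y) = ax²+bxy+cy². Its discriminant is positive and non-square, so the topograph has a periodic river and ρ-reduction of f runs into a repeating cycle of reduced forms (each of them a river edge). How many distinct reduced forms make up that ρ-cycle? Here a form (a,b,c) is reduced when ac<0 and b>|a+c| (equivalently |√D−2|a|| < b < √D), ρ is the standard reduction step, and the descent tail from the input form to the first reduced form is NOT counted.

D = 345, ⌊√D⌋ = 18
river: ρ → (-8,5,10)
river: ρ → (10,15,-3)
river: ρ → (-3,15,10)
river: ρ → (10,5,-8)
river: ρ → (-8,11,7)
river: ρ → (7,17,-2)
river: ρ → (-2,15,15)
river: ρ → (15,15,-2)
river: ρ → (-2,17,7)
river: ρ → (7,11,-8)
ρ-cycle length = 10 (tail of 0 descent steps not counted)

10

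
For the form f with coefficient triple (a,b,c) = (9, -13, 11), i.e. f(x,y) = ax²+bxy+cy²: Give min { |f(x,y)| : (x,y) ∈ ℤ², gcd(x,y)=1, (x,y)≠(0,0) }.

translate: b→5 (≡-13 mod 18), so (9,-13,11)→(9,5,7)
flip: (9,5,7)→(7,-5,9)
reduced (well bottom): (7,-5,9) with a≤c, −a<b≤a
well minimum = a = 7

7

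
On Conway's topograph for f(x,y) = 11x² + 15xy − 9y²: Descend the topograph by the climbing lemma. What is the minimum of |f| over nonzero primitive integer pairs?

river: ρ → (-9,21,5)
river: ρ → (5,19,-13)
river: ρ → (-13,7,11)
river: ρ → (11,15,-9)
closes: descent 0, river 4
min |a| on river = 5

5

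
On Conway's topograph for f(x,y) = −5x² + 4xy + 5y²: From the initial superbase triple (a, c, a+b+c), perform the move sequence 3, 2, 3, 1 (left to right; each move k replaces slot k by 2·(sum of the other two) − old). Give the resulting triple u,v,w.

start (-5,5,4) = (f(1,0),f(0,1),f(1,1))
replace slot 3: 2·((-5)+5) − 4 = -4 → (-5,5,-4)
replace slot 2: 2·((-5)+(-4)) − 5 = -23 → (-5,-23,-4)
replace slot 3: 2·((-5)+(-23)) − (-4) = -52 → (-5,-23,-52)
replace slot 1: 2·((-23)+(-52)) − (-5) = -145 → (-145,-23,-52)

-145,-23,-52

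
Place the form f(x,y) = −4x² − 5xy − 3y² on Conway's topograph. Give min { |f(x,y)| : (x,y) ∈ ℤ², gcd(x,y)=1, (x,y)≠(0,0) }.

translate: b→-3 (≡5 mod 8), so (4,5,3)→(4,-3,2)
flip: (4,-3,2)→(2,3,4)
translate: b→-1 (≡3 mod 4), so (2,3,4)→(2,-1,3)
reduced (well bottom): (2,-1,3) with a≤c, −a<b≤a
well minimum |f| = |-2| = 2 (negative-definite)

2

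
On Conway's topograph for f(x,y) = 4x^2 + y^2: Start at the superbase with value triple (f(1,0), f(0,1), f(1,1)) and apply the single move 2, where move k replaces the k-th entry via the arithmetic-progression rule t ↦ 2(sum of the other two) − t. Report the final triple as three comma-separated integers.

start (4,1,5) = (f(1,0),f(0,1),f(1,1))
replace slot 2: 2·(4+5) − 1 = 17 → (4,17,5)

4,17,5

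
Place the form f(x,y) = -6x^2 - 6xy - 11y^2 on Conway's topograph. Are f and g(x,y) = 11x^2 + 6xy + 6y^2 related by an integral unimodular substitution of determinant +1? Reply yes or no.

D₁ = -228, D₂ = -228
f is negative-definite; reduce −f:
−f: reduced (well bottom): (6,6,11) with a≤c, −a<b≤a
flip sign back: reduced form of f is (-6,-6,-11)
g: flip: (11,6,6)→(6,-6,11)
g: translate: b→6 (≡-6 mod 12), so (6,-6,11)→(6,6,11)
g: reduced (well bottom): (6,6,11) with a≤c, −a<b≤a
reduced forms (-6, -6, -11) vs (6, 6, 11) ⇒ inequivalent

no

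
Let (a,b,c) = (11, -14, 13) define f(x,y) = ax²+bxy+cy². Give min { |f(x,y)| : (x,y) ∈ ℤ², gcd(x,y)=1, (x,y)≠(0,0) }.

translate: b→8 (≡-14 mod 22), so (11,-14,13)→(11,8,10)
flip: (11,8,10)→(10,-8,11)
reduced (well bottom): (10,-8,11) with a≤c, −a<b≤a
well minimum = a = 10

10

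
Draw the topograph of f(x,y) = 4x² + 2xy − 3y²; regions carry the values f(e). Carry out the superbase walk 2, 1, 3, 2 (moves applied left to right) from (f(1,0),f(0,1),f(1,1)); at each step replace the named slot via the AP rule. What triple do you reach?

start (4,-3,3) = (f(1,0),f(0,1),f(1,1))
replace slot 2: 2·(4+3) − (-3) = 17 → (4,17,3)
replace slot 1: 2·(17+3) − 4 = 36 → (36,17,3)
replace slot 3: 2·(36+17) − 3 = 103 → (36,17,103)
replace slot 2: 2·(36+103) − 17 = 261 → (36,261,103)

36,261,103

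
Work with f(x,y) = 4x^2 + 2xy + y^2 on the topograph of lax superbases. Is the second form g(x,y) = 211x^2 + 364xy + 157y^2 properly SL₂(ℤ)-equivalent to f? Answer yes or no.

D₁ = -12, D₂ = -12
f: flip: (4,2,1)→(1,-2,4)
f: translate: b→0 (≡-2 mod 2), so (1,-2,4)→(1,0,3)
f: reduced (well bottom): (1,0,3) with a≤c, −a<b≤a
g: translate: b→-58 (≡364 mod 422), so (211,364,157)→(211,-58,4)
g: flip: (211,-58,4)→(4,58,211)
g: translate: b→2 (≡58 mod 8), so (4,58,211)→(4,2,1)
g: flip: (4,2,1)→(1,-2,4)
g: translate: b→0 (≡-2 mod 2), so (1,-2,4)→(1,0,3)
g: reduced (well bottom): (1,0,3) with a≤c, −a<b≤a
reduced forms (1, 0, 3) vs (1, 0, 3) ⇒ equivalent

yes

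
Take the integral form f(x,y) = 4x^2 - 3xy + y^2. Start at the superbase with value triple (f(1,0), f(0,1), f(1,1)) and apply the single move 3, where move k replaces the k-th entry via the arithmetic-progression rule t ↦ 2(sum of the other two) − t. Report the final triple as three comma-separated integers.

start (4,1,2) = (f(1,0),f(0,1),f(1,1))
replace slot 3: 2·(4+1) − 2 = 8 → (4,1,8)

4,1,8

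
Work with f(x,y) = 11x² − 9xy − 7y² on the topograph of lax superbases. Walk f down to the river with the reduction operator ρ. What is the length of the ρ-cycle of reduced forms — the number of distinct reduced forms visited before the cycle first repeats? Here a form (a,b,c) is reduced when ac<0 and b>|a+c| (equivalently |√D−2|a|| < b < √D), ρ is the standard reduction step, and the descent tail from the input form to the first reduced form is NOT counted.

D = 389, ⌊√D⌋ = 19
descent: ρ → (-7,9,11)  [lands on river]
river: ρ → (11,13,-5)
river: ρ → (-5,17,5)
river: ρ → (5,13,-11)
river: ρ → (-11,9,7)
river: ρ → (7,19,-1)
river: ρ → (-1,19,7)
river: ρ → (7,9,-11)
river: ρ → (-11,13,5)
river: ρ → (5,17,-5)
river: ρ → (-5,13,11)
river: ρ → (11,9,-7)
river: ρ → (-7,19,1)
river: ρ → (1,19,-7)
ρ-cycle length = 14 (tail of 1 descent step not counted)

14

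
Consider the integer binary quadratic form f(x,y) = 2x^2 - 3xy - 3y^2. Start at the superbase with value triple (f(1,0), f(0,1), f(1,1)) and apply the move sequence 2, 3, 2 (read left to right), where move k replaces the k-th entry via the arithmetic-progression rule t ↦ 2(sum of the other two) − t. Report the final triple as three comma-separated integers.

start (2,-3,-4) = (f(1,0),f(0,1),f(1,1))
replace slot 2: 2·(2+(-4)) − (-3) = -1 → (2,-1,-4)
replace slot 3: 2·(2+(-1)) − (-4) = 6 → (2,-1,6)
replace slot 2: 2·(2+6) − (-1) = 17 → (2,17,6)

2,17,6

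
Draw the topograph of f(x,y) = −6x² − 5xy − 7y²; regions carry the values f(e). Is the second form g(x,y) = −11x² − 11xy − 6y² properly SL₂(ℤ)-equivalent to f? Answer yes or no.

D₁ = -143, D₂ = -143
f is negative-definite; reduce −f:
−f: reduced (well bottom): (6,5,7) with a≤c, −a<b≤a
flip sign back: reduced form of f is (-6,-5,-7)
g is negative-definite; reduce −g:
−g: flip: (11,11,6)→(6,-11,11)
−g: translate: b→1 (≡-11 mod 12), so (6,-11,11)→(6,1,6)
−g: reduced (well bottom): (6,1,6) with a≤c, −a<b≤a
flip sign back: reduced form of g is (-6,-1,-6)
reduced forms (-6, -5, -7) vs (-6, -1, -6) ⇒ inequivalent

no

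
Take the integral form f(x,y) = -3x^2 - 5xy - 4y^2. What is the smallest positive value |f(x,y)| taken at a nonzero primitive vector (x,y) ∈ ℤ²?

translate: b→-1 (≡5 mod 6), so (3,5,4)→(3,-1,2)
flip: (3,-1,2)→(2,1,3)
reduced (well bottom): (2,1,3) with a≤c, −a<b≤a
well minimum |f| = |-2| = 2 (negative-definite)

2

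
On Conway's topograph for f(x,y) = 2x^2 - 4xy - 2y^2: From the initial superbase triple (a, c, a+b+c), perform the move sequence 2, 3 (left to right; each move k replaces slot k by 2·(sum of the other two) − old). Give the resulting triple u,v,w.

start (2,-2,-4) = (f(1,0),f(0,1),f(1,1))
replace slot 2: 2·(2+(-4)) − (-2) = -2 → (2,-2,-4)
replace slot 3: 2·(2+(-2)) − (-4) = 4 → (2,-2,4)

2,-2,4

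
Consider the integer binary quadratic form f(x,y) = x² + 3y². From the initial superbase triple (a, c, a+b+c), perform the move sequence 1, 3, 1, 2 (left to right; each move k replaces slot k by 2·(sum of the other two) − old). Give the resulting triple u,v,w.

start (1,3,4) = (f(1,0),f(0,1),f(1,1))
replace slot 1: 2·(3+4) − 1 = 13 → (13,3,4)
replace slot 3: 2·(13+3) − 4 = 28 → (13,3,28)
replace slot 1: 2·(3+28) − 13 = 49 → (49,3,28)
replace slot 2: 2·(49+28) − 3 = 151 → (49,151,28)

49,151,28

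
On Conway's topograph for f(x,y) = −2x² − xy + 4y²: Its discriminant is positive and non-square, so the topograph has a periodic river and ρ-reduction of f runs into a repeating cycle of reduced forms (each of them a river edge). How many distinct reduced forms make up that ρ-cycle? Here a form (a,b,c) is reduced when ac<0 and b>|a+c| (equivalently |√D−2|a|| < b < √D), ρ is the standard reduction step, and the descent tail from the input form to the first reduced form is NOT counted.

D = 33, ⌊√D⌋ = 5
descent: ρ → (4,1,-2)
descent: ρ → (-2,3,3)  [lands on river]
river: ρ → (3,3,-2)
river: ρ → (-2,5,1)
river: ρ → (1,5,-2)
ρ-cycle length = 4 (tail of 2 descent steps not counted)

4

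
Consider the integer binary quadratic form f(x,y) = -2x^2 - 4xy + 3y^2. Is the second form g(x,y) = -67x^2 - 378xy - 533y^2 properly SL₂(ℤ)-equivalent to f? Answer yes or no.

D₁ = 40, D₂ = 40
river cycle of f (length 6): (3, 4, -2), (-2, 4, 3), (3, 2, -3), (-3, 4, 2), (2, 4, -3), (-3, 2, 3)
river cycle of g (length 6): (-2, 4, 3), (3, 2, -3), (-3, 4, 2), (2, 4, -3), (-3, 2, 3), (3, 4, -2)
cycles coincide ⇒ equivalent

yes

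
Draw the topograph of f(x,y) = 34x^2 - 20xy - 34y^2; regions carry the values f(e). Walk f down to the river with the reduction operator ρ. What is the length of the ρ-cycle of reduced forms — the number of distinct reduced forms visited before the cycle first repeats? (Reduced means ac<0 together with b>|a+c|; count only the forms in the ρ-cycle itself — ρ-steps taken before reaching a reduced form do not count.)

D = 5024, ⌊√D⌋ = 70
descent: ρ → (-34,20,34)  [lands on river]
river: ρ → (34,48,-20)
river: ρ → (-20,32,50)
river: ρ → (50,68,-2)
river: ρ → (-2,68,50)
river: ρ → (50,32,-20)
river: ρ → (-20,48,34)
river: ρ → (34,20,-34)
river: ρ → (-34,48,20)
river: ρ → (20,32,-50)
river: ρ → (-50,68,2)
river: ρ → (2,68,-50)
river: ρ → (-50,32,20)
river: ρ → (20,48,-34)
ρ-cycle length = 14 (tail of 1 descent step not counted)

14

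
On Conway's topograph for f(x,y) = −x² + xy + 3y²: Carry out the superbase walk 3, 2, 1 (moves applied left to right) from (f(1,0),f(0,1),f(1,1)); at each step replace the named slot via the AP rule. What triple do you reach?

start (-1,3,3) = (f(1,0),f(0,1),f(1,1))
replace slot 3: 2·((-1)+3) − 3 = 1 → (-1,3,1)
replace slot 2: 2·((-1)+1) − 3 = -3 → (-1,-3,1)
replace slot 1: 2·((-3)+1) − (-1) = -3 → (-3,-3,1)

-3,-3,1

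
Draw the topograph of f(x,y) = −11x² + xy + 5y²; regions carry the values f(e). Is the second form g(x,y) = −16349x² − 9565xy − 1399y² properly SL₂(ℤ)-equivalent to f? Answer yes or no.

D₁ = 221, D₂ = 221
river cycle of f (length 4): (5, 9, -7), (-7, 5, 7), (7, 9, -5), (-5, 11, 5)
river cycle of g (length 4): (-5, 11, 5), (5, 9, -7), (-7, 5, 7), (7, 9, -5)
cycles coincide ⇒ equivalent

yes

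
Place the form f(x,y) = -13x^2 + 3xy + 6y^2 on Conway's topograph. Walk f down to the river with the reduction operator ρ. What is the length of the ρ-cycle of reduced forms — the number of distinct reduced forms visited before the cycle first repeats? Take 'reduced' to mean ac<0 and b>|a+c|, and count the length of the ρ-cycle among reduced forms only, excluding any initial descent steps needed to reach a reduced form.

D = 321, ⌊√D⌋ = 17
descent: ρ → (6,9,-10)  [lands on river]
river: ρ → (-10,11,5)
river: ρ → (5,9,-12)
river: ρ → (-12,15,2)
river: ρ → (2,17,-4)
river: ρ → (-4,15,6)
ρ-cycle length = 6 (tail of 1 descent step not counted)

6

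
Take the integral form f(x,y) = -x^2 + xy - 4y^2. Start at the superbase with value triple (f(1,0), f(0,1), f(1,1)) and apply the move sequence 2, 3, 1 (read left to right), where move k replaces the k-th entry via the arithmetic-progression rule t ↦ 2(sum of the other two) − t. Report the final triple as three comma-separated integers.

start (-1,-4,-4) = (f(1,0),f(0,1),f(1,1))
replace slot 2: 2·((-1)+(-4)) − (-4) = -6 → (-1,-6,-4)
replace slot 3: 2·((-1)+(-6)) − (-4) = -10 → (-1,-6,-10)
replace slot 1: 2·((-6)+(-10)) − (-1) = -31 → (-31,-6,-10)

-31,-6,-10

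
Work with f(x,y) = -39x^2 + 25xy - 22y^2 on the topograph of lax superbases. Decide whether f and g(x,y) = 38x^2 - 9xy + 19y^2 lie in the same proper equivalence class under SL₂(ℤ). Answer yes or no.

D₁ = -2807, D₂ = -2807
f is negative-definite; reduce −f:
−f: flip: (39,-25,22)→(22,25,39)
−f: translate: b→-19 (≡25 mod 44), so (22,25,39)→(22,-19,36)
−f: reduced (well bottom): (22,-19,36) with a≤c, −a<b≤a
flip sign back: reduced form of f is (-22,19,-36)
g: flip: (38,-9,19)→(19,9,38)
g: reduced (well bottom): (19,9,38) with a≤c, −a<b≤a
reduced forms (-22, 19, -36) vs (19, 9, 38) ⇒ inequivalent

no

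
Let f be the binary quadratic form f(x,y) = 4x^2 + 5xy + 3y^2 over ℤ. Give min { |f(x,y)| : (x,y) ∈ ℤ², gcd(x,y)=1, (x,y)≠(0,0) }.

translate: b→-3 (≡5 mod 8), so (4,5,3)→(4,-3,2)
flip: (4,-3,2)→(2,3,4)
translate: b→-1 (≡3 mod 4), so (2,3,4)→(2,-1,3)
reduced (well bottom): (2,-1,3) with a≤c, −a<b≤a
well minimum = a = 2

2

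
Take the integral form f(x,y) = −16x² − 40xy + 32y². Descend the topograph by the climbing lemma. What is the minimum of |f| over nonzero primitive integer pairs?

descent: ρ → (32,40,-16)  [lands on river]
river: ρ → (-16,56,8)
river: ρ → (8,56,-16)
river: ρ → (-16,40,32)
river: ρ → (32,24,-24)
river: ρ → (-24,24,32)
closes: descent 1, river 6
min |a| on river = 8

8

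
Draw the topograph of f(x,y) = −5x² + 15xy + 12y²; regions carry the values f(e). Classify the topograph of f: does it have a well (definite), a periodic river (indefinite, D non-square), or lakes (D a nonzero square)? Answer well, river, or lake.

D = b²−4ac = 15² − 4·(-5)·12 = 465
D > 0 non-square ⇒ indefinite ⇒ periodic river

river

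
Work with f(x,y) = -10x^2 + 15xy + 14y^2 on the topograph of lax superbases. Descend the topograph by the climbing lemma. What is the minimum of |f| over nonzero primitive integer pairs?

river: ρ → (14,13,-11)
river: ρ → (-11,9,16)
river: ρ → (16,23,-4)
river: ρ → (-4,25,10)
river: ρ → (10,15,-14)
river: ρ → (-14,13,11)
river: ρ → (11,9,-16)
river: ρ → (-16,23,4)
river: ρ → (4,25,-10)
river: ρ → (-10,15,14)
closes: descent 0, river 10
min |a| on river = 4

4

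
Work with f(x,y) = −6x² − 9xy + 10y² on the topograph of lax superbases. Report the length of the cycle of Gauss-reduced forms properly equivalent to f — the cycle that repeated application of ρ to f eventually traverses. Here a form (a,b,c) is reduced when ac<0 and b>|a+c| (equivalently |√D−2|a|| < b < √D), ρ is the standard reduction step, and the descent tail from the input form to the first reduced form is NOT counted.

D = 321, ⌊√D⌋ = 17
descent: ρ → (10,9,-6)  [lands on river]
river: ρ → (-6,15,4)
river: ρ → (4,17,-2)
river: ρ → (-2,15,12)
river: ρ → (12,9,-5)
river: ρ → (-5,11,10)
ρ-cycle length = 6 (tail of 1 descent step not counted)

6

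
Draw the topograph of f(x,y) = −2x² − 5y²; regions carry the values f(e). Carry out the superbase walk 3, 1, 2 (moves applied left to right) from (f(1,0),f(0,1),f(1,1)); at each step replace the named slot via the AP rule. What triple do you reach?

start (-2,-5,-7) = (f(1,0),f(0,1),f(1,1))
replace slot 3: 2·((-2)+(-5)) − (-7) = -7 → (-2,-5,-7)
replace slot 1: 2·((-5)+(-7)) − (-2) = -22 → (-22,-5,-7)
replace slot 2: 2·((-22)+(-7)) − (-5) = -53 → (-22,-53,-7)

-22,-53,-7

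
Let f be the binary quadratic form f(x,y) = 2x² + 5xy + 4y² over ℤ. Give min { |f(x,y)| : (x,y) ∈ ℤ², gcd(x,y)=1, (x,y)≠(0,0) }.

translate: b→1 (≡5 mod 4), so (2,5,4)→(2,1,1)
flip: (2,1,1)→(1,-1,2)
translate: b→1 (≡-1 mod 2), so (1,-1,2)→(1,1,2)
reduced (well bottom): (1,1,2) with a≤c, −a<b≤a
well minimum = a = 1

1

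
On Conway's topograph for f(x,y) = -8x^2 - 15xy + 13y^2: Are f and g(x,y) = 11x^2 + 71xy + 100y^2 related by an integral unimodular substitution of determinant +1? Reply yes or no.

D₁ = 641, D₂ = 641
river cycle of f (length 46): (13, 15, -8), (-8, 17, 11), (11, 5, -14), (-14, 23, 2), (2, 25, -2), (-2, 23, 14), (14, 5, -11), (-11, 17, 8), (8, 15, -13), (-13, 11, 10), … (36 more)
river cycle of g (length 46): (11, 5, -14), (-14, 23, 2), (2, 25, -2), (-2, 23, 14), (14, 5, -11), (-11, 17, 8), (8, 15, -13), (-13, 11, 10), (10, 9, -14), (-14, 19, 5), … (36 more)
cycles coincide ⇒ equivalent

yes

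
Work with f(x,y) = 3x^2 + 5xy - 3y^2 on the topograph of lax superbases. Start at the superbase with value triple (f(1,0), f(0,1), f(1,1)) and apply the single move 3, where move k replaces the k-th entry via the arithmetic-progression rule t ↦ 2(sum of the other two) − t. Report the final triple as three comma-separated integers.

start (3,-3,5) = (f(1,0),f(0,1),f(1,1))
replace slot 3: 2·(3+(-3)) − 5 = -5 → (3,-3,-5)

3,-3,-5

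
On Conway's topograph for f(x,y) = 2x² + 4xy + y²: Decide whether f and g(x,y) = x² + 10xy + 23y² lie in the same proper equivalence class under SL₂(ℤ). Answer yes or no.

D₁ = 8, D₂ = 8
river cycle of f (length 2): (1, 2, -1), (-1, 2, 1)
river cycle of g (length 2): (1, 2, -1), (-1, 2, 1)
cycles coincide ⇒ equivalent

yes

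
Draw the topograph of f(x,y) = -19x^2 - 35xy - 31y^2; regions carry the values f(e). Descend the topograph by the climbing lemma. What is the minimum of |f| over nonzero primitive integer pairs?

translate: b→-3 (≡35 mod 38), so (19,35,31)→(19,-3,15)
flip: (19,-3,15)→(15,3,19)
reduced (well bottom): (15,3,19) with a≤c, −a<b≤a
well minimum |f| = |-15| = 15 (negative-definite)

15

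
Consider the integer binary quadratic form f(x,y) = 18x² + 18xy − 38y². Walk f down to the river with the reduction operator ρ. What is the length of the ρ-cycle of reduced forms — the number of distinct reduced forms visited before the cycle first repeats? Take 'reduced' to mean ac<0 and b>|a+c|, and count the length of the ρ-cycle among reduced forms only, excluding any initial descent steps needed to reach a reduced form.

D = 3060, ⌊√D⌋ = 55
descent: ρ → (-38,-18,18)
descent: ρ → (18,54,-2)  [lands on river]
river: ρ → (-2,54,18)
ρ-cycle length = 2 (tail of 2 descent steps not counted)

2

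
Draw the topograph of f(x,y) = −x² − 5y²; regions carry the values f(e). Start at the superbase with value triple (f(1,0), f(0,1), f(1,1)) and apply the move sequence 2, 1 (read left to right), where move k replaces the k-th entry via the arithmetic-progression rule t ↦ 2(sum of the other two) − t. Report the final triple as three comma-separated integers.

start (-1,-5,-6) = (f(1,0),f(0,1),f(1,1))
replace slot 2: 2·((-1)+(-6)) − (-5) = -9 → (-1,-9,-6)
replace slot 1: 2·((-9)+(-6)) − (-1) = -29 → (-29,-9,-6)

-29,-9,-6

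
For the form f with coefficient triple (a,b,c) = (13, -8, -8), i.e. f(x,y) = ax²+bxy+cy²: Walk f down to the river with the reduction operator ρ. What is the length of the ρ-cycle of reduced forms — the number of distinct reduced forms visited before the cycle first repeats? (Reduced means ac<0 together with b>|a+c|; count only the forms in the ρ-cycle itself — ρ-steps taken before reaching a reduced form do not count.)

D = 480, ⌊√D⌋ = 21
descent: ρ → (-8,8,13)  [lands on river]
river: ρ → (13,18,-3)
river: ρ → (-3,18,13)
river: ρ → (13,8,-8)
ρ-cycle length = 4 (tail of 1 descent step not counted)

4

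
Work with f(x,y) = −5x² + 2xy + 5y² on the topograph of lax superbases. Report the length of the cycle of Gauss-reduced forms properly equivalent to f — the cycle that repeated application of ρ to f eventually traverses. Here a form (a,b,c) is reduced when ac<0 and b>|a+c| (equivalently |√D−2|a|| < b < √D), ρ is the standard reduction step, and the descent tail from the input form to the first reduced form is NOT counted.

D = 104, ⌊√D⌋ = 10
river: ρ → (5,8,-2)
river: ρ → (-2,8,5)
river: ρ → (5,2,-5)
river: ρ → (-5,8,2)
river: ρ → (2,8,-5)
river: ρ → (-5,2,5)
ρ-cycle length = 6 (tail of 0 descent steps not counted)

6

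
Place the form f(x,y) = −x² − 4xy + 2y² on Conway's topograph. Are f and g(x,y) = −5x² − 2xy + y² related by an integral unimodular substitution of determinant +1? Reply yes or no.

D₁ = 24, D₂ = 24
river cycle of f (length 2): (2, 4, -1), (-1, 4, 2)
river cycle of g (length 2): (1, 4, -2), (-2, 4, 1)
cycles differ ⇒ inequivalent

no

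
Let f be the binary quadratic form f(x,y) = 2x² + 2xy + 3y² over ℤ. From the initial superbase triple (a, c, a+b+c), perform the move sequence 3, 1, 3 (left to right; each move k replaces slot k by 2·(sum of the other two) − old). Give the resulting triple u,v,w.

start (2,3,7) = (f(1,0),f(0,1),f(1,1))
replace slot 3: 2·(2+3) − 7 = 3 → (2,3,3)
replace slot 1: 2·(3+3) − 2 = 10 → (10,3,3)
replace slot 3: 2·(10+3) − 3 = 23 → (10,3,23)

10,3,23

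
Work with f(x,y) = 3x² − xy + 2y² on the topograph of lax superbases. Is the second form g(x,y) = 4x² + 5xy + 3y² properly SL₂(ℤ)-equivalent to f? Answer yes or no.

D₁ = -23, D₂ = -23
f: flip: (3,-1,2)→(2,1,3)
f: reduced (well bottom): (2,1,3) with a≤c, −a<b≤a
g: translate: b→-3 (≡5 mod 8), so (4,5,3)→(4,-3,2)
g: flip: (4,-3,2)→(2,3,4)
g: translate: b→-1 (≡3 mod 4), so (2,3,4)→(2,-1,3)
g: reduced (well bottom): (2,-1,3) with a≤c, −a<b≤a
reduced forms (2, 1, 3) vs (2, -1, 3) ⇒ inequivalent

no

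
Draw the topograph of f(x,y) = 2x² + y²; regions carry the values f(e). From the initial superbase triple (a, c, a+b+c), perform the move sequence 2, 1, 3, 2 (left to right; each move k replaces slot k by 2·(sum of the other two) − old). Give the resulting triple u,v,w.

start (2,1,3) = (f(1,0),f(0,1),f(1,1))
replace slot 2: 2·(2+3) − 1 = 9 → (2,9,3)
replace slot 1: 2·(9+3) − 2 = 22 → (22,9,3)
replace slot 3: 2·(22+9) − 3 = 59 → (22,9,59)
replace slot 2: 2·(22+59) − 9 = 153 → (22,153,59)

22,153,59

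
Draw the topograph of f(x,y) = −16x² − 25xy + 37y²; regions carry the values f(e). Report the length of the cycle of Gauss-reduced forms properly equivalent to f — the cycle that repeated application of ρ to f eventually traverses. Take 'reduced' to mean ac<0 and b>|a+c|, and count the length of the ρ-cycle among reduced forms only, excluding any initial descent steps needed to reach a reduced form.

D = 2993, ⌊√D⌋ = 54
descent: ρ → (37,25,-16)  [lands on river]
river: ρ → (-16,39,23)
river: ρ → (23,53,-2)
river: ρ → (-2,51,49)
river: ρ → (49,47,-4)
river: ρ → (-4,49,37)
ρ-cycle length = 6 (tail of 1 descent step not counted)

6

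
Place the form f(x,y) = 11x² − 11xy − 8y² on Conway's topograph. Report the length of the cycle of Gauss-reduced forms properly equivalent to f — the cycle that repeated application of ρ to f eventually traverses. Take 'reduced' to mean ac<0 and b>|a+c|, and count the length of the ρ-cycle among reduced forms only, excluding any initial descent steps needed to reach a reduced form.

D = 473, ⌊√D⌋ = 21
descent: ρ → (-8,11,11)  [lands on river]
river: ρ → (11,11,-8)
river: ρ → (-8,21,1)
river: ρ → (1,21,-8)
ρ-cycle length = 4 (tail of 1 descent step not counted)

4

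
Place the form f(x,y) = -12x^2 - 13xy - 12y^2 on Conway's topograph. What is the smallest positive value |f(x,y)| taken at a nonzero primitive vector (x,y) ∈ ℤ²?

translate: b→-11 (≡13 mod 24), so (12,13,12)→(12,-11,11)
flip: (12,-11,11)→(11,11,12)
reduced (well bottom): (11,11,12) with a≤c, −a<b≤a
well minimum |f| = |-11| = 11 (negative-definite)

11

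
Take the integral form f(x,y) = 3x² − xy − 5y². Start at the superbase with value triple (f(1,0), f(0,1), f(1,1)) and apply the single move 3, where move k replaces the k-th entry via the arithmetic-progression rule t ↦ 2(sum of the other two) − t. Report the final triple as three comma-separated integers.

start (3,-5,-3) = (f(1,0),f(0,1),f(1,1))
replace slot 3: 2·(3+(-5)) − (-3) = -1 → (3,-5,-1)

3,-5,-1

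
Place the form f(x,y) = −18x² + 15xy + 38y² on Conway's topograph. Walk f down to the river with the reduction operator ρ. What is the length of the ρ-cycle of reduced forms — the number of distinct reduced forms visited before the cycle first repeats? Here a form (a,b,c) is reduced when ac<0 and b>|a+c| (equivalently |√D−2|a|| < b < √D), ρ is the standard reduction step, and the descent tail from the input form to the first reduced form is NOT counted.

D = 2961, ⌊√D⌋ = 54
descent: ρ → (38,-15,-18)
descent: ρ → (-18,51,5)  [lands on river]
river: ρ → (5,49,-28)
river: ρ → (-28,7,26)
river: ρ → (26,45,-9)
river: ρ → (-9,45,26)
river: ρ → (26,7,-28)
river: ρ → (-28,49,5)
river: ρ → (5,51,-18)
river: ρ → (-18,21,35)
river: ρ → (35,49,-4)
river: ρ → (-4,47,47)
river: ρ → (47,47,-4)
river: ρ → (-4,49,35)
river: ρ → (35,21,-18)
ρ-cycle length = 14 (tail of 2 descent steps not counted)

14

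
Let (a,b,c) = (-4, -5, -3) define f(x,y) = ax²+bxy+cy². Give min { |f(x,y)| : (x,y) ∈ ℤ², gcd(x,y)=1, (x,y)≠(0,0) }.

translate: b→-3 (≡5 mod 8), so (4,5,3)→(4,-3,2)
flip: (4,-3,2)→(2,3,4)
translate: b→-1 (≡3 mod 4), so (2,3,4)→(2,-1,3)
reduced (well bottom): (2,-1,3) with a≤c, −a<b≤a
well minimum |f| = |-2| = 2 (negative-definite)

2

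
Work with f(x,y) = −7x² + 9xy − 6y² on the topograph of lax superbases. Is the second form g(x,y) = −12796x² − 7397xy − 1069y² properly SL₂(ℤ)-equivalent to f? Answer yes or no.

D₁ = -87, D₂ = -87
f is negative-definite; reduce −f:
−f: translate: b→5 (≡-9 mod 14), so (7,-9,6)→(7,5,4)
−f: flip: (7,5,4)→(4,-5,7)
−f: translate: b→3 (≡-5 mod 8), so (4,-5,7)→(4,3,6)
−f: reduced (well bottom): (4,3,6) with a≤c, −a<b≤a
flip sign back: reduced form of f is (-4,-3,-6)
g is negative-definite; reduce −g:
−g: flip: (12796,7397,1069)→(1069,-7397,12796)
−g: translate: b→-983 (≡-7397 mod 2138), so (1069,-7397,12796)→(1069,-983,226)
−g: flip: (1069,-983,226)→(226,983,1069)
−g: translate: b→79 (≡983 mod 452), so (226,983,1069)→(226,79,7)
−g: flip: (226,79,7)→(7,-79,226)
−g: translate: b→5 (≡-79 mod 14), so (7,-79,226)→(7,5,4)
−g: flip: (7,5,4)→(4,-5,7)
−g: translate: b→3 (≡-5 mod 8), so (4,-5,7)→(4,3,6)
−g: reduced (well bottom): (4,3,6) with a≤c, −a<b≤a
flip sign back: reduced form of g is (-4,-3,-6)
reduced forms (-4, -3, -6) vs (-4, -3, -6) ⇒ equivalent

yes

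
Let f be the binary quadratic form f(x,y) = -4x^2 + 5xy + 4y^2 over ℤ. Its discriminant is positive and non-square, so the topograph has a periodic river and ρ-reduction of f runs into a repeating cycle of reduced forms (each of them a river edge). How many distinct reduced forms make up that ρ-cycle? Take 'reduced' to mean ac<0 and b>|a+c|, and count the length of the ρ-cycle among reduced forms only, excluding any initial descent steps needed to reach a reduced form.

D = 89, ⌊√D⌋ = 9
river: ρ → (4,3,-5)
river: ρ → (-5,7,2)
river: ρ → (2,9,-1)
river: ρ → (-1,9,2)
river: ρ → (2,7,-5)
river: ρ → (-5,3,4)
river: ρ → (4,5,-4)
river: ρ → (-4,3,5)
river: ρ → (5,7,-2)
river: ρ → (-2,9,1)
river: ρ → (1,9,-2)
river: ρ → (-2,7,5)
river: ρ → (5,3,-4)
river: ρ → (-4,5,4)
ρ-cycle length = 14 (tail of 0 descent steps not counted)

14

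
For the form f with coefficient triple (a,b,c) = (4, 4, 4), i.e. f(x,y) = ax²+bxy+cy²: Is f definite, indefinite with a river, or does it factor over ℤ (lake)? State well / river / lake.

D = b²−4ac = 4² − 4·4·4 = -48
D < 0 ⇒ definite ⇒ every region one sign ⇒ single well

well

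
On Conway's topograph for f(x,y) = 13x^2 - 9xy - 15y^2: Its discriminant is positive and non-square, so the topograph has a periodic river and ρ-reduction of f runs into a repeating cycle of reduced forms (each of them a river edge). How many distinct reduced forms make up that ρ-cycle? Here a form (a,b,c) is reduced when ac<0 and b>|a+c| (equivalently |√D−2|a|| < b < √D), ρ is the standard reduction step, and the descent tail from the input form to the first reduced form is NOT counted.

D = 861, ⌊√D⌋ = 29
descent: ρ → (-15,9,13)  [lands on river]
river: ρ → (13,17,-11)
river: ρ → (-11,27,3)
river: ρ → (3,27,-11)
river: ρ → (-11,17,13)
river: ρ → (13,9,-15)
river: ρ → (-15,21,7)
river: ρ → (7,21,-15)
ρ-cycle length = 8 (tail of 1 descent step not counted)

8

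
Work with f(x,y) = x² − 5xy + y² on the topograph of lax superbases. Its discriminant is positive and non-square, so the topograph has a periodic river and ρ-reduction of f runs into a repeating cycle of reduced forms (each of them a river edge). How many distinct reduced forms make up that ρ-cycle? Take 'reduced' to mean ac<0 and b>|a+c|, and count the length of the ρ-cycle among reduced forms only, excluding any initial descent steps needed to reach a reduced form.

D = 21, ⌊√D⌋ = 4
descent: ρ → (1,3,-3)  [lands on river]
river: ρ → (-3,3,1)
ρ-cycle length = 2 (tail of 1 descent step not counted)

2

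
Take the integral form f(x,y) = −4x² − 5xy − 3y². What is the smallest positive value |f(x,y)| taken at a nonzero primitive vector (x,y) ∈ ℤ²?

translate: b→-3 (≡5 mod 8), so (4,5,3)→(4,-3,2)
flip: (4,-3,2)→(2,3,4)
translate: b→-1 (≡3 mod 4), so (2,3,4)→(2,-1,3)
reduced (well bottom): (2,-1,3) with a≤c, −a<b≤a
well minimum |f| = |-2| = 2 (negative-definite)

2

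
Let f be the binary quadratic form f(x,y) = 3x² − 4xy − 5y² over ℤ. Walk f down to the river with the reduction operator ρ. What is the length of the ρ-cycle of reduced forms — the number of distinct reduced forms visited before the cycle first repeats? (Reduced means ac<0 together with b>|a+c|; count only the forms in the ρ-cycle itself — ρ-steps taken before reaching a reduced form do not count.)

D = 76, ⌊√D⌋ = 8
descent: ρ → (-5,4,3)  [lands on river]
river: ρ → (3,8,-1)
river: ρ → (-1,8,3)
river: ρ → (3,4,-5)
river: ρ → (-5,6,2)
river: ρ → (2,6,-5)
ρ-cycle length = 6 (tail of 1 descent step not counted)

6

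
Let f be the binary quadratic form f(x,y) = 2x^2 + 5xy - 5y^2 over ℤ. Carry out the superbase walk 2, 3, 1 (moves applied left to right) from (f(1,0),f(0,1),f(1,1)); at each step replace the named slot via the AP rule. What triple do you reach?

start (2,-5,2) = (f(1,0),f(0,1),f(1,1))
replace slot 2: 2·(2+2) − (-5) = 13 → (2,13,2)
replace slot 3: 2·(2+13) − 2 = 28 → (2,13,28)
replace slot 1: 2·(13+28) − 2 = 80 → (80,13,28)

80,13,28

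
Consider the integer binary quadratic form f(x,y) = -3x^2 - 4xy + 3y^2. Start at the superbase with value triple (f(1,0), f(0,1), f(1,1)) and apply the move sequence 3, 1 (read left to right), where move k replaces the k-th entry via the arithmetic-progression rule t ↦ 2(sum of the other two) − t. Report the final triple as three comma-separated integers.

start (-3,3,-4) = (f(1,0),f(0,1),f(1,1))
replace slot 3: 2·((-3)+3) − (-4) = 4 → (-3,3,4)
replace slot 1: 2·(3+4) − (-3) = 17 → (17,3,4)

17,3,4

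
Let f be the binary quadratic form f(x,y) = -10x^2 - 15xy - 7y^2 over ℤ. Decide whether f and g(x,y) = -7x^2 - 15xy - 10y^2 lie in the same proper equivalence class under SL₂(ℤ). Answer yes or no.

D₁ = -55, D₂ = -55
f is negative-definite; reduce −f:
−f: translate: b→-5 (≡15 mod 20), so (10,15,7)→(10,-5,2)
−f: flip: (10,-5,2)→(2,5,10)
−f: translate: b→1 (≡5 mod 4), so (2,5,10)→(2,1,7)
−f: reduced (well bottom): (2,1,7) with a≤c, −a<b≤a
flip sign back: reduced form of f is (-2,-1,-7)
g is negative-definite; reduce −g:
−g: translate: b→1 (≡15 mod 14), so (7,15,10)→(7,1,2)
−g: flip: (7,1,2)→(2,-1,7)
−g: reduced (well bottom): (2,-1,7) with a≤c, −a<b≤a
flip sign back: reduced form of g is (-2,1,-7)
reduced forms (-2, -1, -7) vs (-2, 1, -7) ⇒ inequivalent

no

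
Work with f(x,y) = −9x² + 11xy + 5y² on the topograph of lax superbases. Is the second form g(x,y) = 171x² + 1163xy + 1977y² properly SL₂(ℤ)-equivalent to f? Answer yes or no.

D₁ = 301, D₂ = 301
river cycle of f (length 10): (5, 9, -11), (-11, 13, 3), (3, 17, -1), (-1, 17, 3), (3, 13, -11), (-11, 9, 5), (5, 11, -9), (-9, 7, 7), (7, 7, -9), (-9, 11, 5)
river cycle of g (length 10): (3, 17, -1), (-1, 17, 3), (3, 13, -11), (-11, 9, 5), (5, 11, -9), (-9, 7, 7), (7, 7, -9), (-9, 11, 5), (5, 9, -11), (-11, 13, 3)
cycles coincide ⇒ equivalent

yes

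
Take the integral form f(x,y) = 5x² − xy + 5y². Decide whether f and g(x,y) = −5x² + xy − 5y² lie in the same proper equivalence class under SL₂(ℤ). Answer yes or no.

D₁ = -99, D₂ = -99
f: flip: (5,-1,5)→(5,1,5)
f: reduced (well bottom): (5,1,5) with a≤c, −a<b≤a
g is negative-definite; reduce −g:
−g: flip: (5,-1,5)→(5,1,5)
−g: reduced (well bottom): (5,1,5) with a≤c, −a<b≤a
flip sign back: reduced form of g is (-5,-1,-5)
reduced forms (5, 1, 5) vs (-5, -1, -5) ⇒ inequivalent

no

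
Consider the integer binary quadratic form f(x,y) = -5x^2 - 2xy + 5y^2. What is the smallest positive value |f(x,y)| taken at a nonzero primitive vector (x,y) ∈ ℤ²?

descent: ρ → (5,2,-5)  [lands on river]
river: ρ → (-5,8,2)
river: ρ → (2,8,-5)
river: ρ → (-5,2,5)
river: ρ → (5,8,-2)
river: ρ → (-2,8,5)
closes: descent 1, river 6
min |a| on river = 2

2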